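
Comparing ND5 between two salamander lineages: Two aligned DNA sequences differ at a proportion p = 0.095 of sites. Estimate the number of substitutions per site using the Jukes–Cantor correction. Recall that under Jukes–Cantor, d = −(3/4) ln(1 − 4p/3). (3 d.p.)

d = −(3/4) ln(1 − 4p/3) = −0.75 ln(1 − 0.126667) = −0.75 ln(0.873333)
  = −0.75 × (-0.135438) = 0.101579 substitutions/site.

0.102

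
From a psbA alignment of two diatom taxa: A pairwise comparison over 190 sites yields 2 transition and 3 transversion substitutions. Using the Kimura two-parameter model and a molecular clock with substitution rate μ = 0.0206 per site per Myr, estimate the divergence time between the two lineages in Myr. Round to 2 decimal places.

0.65

P = 2/190 ≈ 0.010526 and Q = 3/190 ≈ 0.015789.
Under the Kimura two-parameter model, d = −½ ln(1 − 2P − Q) − ¼ ln(1 − 2Q).
1 − 2P − Q = 0.963159, giving −½ ln(0.963159) = 0.018768.
1 − 2Q = 0.968422, giving −¼ ln(0.968422) = 0.008022.
d = 0.018768 + 0.008022 = 0.026790.
Under a molecular clock d = 2μt, so t = d/(2μ) = 0.026790 / (2 × 0.0206) = 0.65 Myr.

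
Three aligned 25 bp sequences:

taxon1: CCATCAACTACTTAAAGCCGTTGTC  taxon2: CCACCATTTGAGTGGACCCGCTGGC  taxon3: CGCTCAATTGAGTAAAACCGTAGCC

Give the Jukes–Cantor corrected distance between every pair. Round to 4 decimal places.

taxon1–taxon2: 11/25 sites differ → p = 0.44, d = −0.75 ln(1 − 0.586667) = 0.662626 ≈ 0.6626.
taxon1–taxon3: 9/25 sites differ → p = 0.36, d = −0.75 ln(1 − 0.48) = 0.490445 ≈ 0.4904.
taxon2–taxon3: 10/25 sites differ → p = 0.4, d = −0.75 ln(1 − 0.533333) = 0.571605 ≈ 0.5716.

d(taxon1,taxon2) = 0.6626, d(taxon1,taxon3) = 0.4904, d(taxon2,taxon3) = 0.5716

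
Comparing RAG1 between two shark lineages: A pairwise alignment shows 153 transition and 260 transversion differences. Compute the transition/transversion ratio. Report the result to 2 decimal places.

R = 153/260 = 0.588461… ≈ 0.59 (to 2 d.p.).

0.59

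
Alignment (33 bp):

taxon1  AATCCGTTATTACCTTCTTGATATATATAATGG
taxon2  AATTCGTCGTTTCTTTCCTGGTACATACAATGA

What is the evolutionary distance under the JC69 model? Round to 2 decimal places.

0.39

The sequences differ at 10 of 33 sites (4, 8, 9, 12, 14, 18, 21, 24, 28, 33), so p = 10/33 ≈ 0.30303.
d = −(3/4) ln(1 − 4p/3) = −0.75 ln(1 − 0.40404) = −0.75 ln(0.59596)
  = −0.75 × (-0.517582) = 0.388187 substitutions/site.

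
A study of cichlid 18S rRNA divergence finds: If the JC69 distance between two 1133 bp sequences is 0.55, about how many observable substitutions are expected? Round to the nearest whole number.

Invert JC69: p = (3/4)(1 − e^(−4d/3)) = 0.75 × (1 − e^(-0.733333)) = 0.75 × (1 − 0.480305) = 0.389771.
Expected differing sites = pL ≈ 0.389771 × 1133 = 441.610543 ≈ 442.

442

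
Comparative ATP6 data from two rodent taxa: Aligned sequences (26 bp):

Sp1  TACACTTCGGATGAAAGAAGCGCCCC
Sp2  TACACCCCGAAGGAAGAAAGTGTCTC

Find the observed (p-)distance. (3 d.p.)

The sequences differ at 9 of 26 positions (sites 6, 7, 10, 12, 16, 17, 21, 23, 25).
p = 9/26 = 0.346153… ≈ 0.346 (to 3 d.p.).

0.346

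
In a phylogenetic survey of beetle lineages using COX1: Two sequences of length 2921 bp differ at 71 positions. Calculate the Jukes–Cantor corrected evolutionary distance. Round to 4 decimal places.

p = 71/2921 ≈ 0.024307.
d = −(3/4) ln(1 − 4p/3) = −0.75 ln(1 − 0.032409) = −0.75 ln(0.967591)
  = −0.75 × (-0.032946) = 0.024710 substitutions/site.

0.0247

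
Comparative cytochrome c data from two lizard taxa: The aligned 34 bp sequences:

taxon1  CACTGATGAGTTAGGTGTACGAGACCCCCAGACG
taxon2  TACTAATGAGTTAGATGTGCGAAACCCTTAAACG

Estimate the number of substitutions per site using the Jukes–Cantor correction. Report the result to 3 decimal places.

The sequences differ at 8 of 34 sites (1, 5, 15, 19, 23, 28, 29, 31), so p = 8/34 ≈ 0.235294.
d = −(3/4) ln(1 − 4p/3) = −0.75 ln(1 − 0.313725) = −0.75 ln(0.686275)
  = −0.75 × (-0.376477) = 0.282358 substitutions/site.

0.282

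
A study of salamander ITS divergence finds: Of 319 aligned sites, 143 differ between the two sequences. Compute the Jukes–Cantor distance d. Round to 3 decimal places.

p = 143/319 ≈ 0.448276.
d = −(3/4) ln(1 − 4p/3) = −0.75 ln(1 − 0.597701) = −0.75 ln(0.402299)
  = −0.75 × (-0.910560) = 0.682920 substitutions/site.

0.683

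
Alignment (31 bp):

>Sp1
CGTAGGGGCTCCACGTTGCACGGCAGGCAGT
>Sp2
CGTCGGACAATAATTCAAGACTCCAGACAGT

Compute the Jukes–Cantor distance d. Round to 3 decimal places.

0.874

The sequences differ at 16 of 31 sites, so p = 16/31 ≈ 0.516129.
d = −(3/4) ln(1 − 4p/3) = −0.75 ln(1 − 0.688172) = −0.75 ln(0.311828)
  = −0.75 × (-1.165304) = 0.873978 substitutions/site.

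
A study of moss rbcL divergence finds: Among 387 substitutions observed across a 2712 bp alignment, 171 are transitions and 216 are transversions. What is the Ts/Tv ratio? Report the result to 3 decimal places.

R = 171/216 = 0.791666… ≈ 0.792 (to 3 d.p.).

0.792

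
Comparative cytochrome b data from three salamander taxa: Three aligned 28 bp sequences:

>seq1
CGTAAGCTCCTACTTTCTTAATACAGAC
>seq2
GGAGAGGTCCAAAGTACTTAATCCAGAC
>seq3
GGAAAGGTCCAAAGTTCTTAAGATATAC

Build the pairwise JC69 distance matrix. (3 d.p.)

d(seq1,seq2) = 0.420, d(seq1,seq3) = 0.420, d(seq2,seq3) = 0.252

seq1–seq2: 9/28 sites differ → p ≈ 0.321429, d = −0.75 ln(1 − 0.428572) = 0.419713 ≈ 0.420.
seq1–seq3: 9/28 sites differ → p ≈ 0.321429, d = −0.75 ln(1 − 0.428572) = 0.419713 ≈ 0.420.
seq2–seq3: 6/28 sites differ → p ≈ 0.214286, d = −0.75 ln(1 − 0.285715) = 0.252355 ≈ 0.252.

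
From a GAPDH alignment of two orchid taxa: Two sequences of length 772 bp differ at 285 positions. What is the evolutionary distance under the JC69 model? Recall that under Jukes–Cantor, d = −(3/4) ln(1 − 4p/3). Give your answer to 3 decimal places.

p = 285/772 ≈ 0.369171.
d = −(3/4) ln(1 − 4p/3) = −0.75 ln(1 − 0.492228) = −0.75 ln(0.507772)
  = −0.75 × (-0.677723) = 0.508292 substitutions/site.

0.508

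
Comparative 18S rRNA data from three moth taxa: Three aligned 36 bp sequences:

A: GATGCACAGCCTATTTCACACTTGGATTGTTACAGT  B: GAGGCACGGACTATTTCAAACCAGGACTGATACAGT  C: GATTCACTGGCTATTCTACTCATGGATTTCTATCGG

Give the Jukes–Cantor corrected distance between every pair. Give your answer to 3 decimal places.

d(A,B) = 0.264, d(A,C) = 0.441, d(B,C) = 0.673

A–B: 8/36 sites differ → p ≈ 0.222222, d = −0.75 ln(1 − 0.296296) = 0.263548 ≈ 0.264.
A–C: 12/36 sites differ → p ≈ 0.333333, d = −0.75 ln(1 − 0.444444) = 0.440839 ≈ 0.441.
B–C: 16/36 sites differ → p ≈ 0.444444, d = −0.75 ln(1 − 0.592592) = 0.673455 ≈ 0.673.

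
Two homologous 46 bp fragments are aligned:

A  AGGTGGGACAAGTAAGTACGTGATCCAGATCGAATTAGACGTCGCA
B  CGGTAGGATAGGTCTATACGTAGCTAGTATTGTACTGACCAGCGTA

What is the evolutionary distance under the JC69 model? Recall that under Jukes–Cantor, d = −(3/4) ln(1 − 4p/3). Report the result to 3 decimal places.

The sequences differ at 23 of 46 sites, so p = 23/46 = 0.5.
d = −(3/4) ln(1 − 4p/3) = −0.75 ln(1 − 0.666667) = −0.75 ln(0.333333)
  = −0.75 × (-1.098613) = 0.823960 substitutions/site.

0.824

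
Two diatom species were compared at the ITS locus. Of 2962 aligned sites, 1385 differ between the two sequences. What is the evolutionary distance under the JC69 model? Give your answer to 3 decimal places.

p = 1385/2962 ≈ 0.467589.
d = −(3/4) ln(1 − 4p/3) = −0.75 ln(1 − 0.623452) = −0.75 ln(0.376548)
  = −0.75 × (-0.976710) = 0.732533 substitutions/site.

0.733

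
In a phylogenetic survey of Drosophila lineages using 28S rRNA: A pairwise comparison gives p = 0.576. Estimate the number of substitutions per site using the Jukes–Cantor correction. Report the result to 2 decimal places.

1.10

d = −(3/4) ln(1 − 4p/3) = −0.75 ln(1 − 0.768) = −0.75 ln(0.232)
  = −0.75 × (-1.461018) = 1.095764 substitutions/site.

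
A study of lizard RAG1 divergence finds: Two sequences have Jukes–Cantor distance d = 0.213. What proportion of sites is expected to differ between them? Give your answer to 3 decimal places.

0.185

p = (3/4)(1 − e^(−4d/3)) = 0.75 × (1 − e^(-0.284)) = 0.75 × (1 − 0.752767) = 0.185425.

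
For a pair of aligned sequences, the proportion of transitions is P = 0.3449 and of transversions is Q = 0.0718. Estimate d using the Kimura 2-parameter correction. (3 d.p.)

Under the Kimura two-parameter model, d = −½ ln(1 − 2P − Q) − ¼ ln(1 − 2Q).
1 − 2P − Q = 0.2384, giving −½ ln(0.2384) = 0.716903.
1 − 2Q = 0.8564, giving −¼ ln(0.8564) = 0.038754.
d = 0.716903 + 0.038754 = 0.755657.

0.756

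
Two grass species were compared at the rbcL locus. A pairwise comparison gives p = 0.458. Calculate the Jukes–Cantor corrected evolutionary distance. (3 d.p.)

0.707

d = −(3/4) ln(1 − 4p/3) = −0.75 ln(1 − 0.610667) = −0.75 ln(0.389333)
  = −0.75 × (-0.943320) = 0.707490 substitutions/site.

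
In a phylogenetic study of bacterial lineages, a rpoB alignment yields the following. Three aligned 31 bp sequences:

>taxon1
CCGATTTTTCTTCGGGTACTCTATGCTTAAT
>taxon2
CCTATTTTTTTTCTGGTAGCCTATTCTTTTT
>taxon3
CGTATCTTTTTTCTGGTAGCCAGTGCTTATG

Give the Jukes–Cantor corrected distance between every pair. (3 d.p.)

taxon1–taxon2: 8/31 sites differ → p ≈ 0.258065, d = −0.75 ln(1 − 0.344087) = 0.316295 ≈ 0.316.
taxon1–taxon3: 11/31 sites differ → p ≈ 0.354839, d = −0.75 ln(1 − 0.473119) = 0.480585 ≈ 0.481.
taxon2–taxon3: 7/31 sites differ → p ≈ 0.225806, d = −0.75 ln(1 − 0.301075) = 0.268659 ≈ 0.269.

d(taxon1,taxon2) = 0.316, d(taxon1,taxon3) = 0.481, d(taxon2,taxon3) = 0.269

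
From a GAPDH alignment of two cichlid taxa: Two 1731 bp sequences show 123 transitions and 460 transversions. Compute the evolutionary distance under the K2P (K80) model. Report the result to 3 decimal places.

0.452

P = 123/1731 ≈ 0.071057 and Q = 460/1731 ≈ 0.265742.
Under the Kimura two-parameter model, d = −½ ln(1 − 2P − Q) − ¼ ln(1 − 2Q).
1 − 2P − Q = 0.592144, giving −½ ln(0.592144) = 0.262003.
1 − 2Q = 0.468516, giving −¼ ln(0.468516) = 0.189546.
d = 0.262003 + 0.189546 = 0.451549.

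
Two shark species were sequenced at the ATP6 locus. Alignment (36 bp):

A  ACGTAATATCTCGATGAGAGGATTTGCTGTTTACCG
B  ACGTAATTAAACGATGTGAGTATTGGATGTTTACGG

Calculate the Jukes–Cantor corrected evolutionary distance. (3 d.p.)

0.304

The sequences differ at 9 of 36 sites (8, 9, 10, 11, 17, 21, 25, 27, 35), so p = 9/36 = 0.25.
d = −(3/4) ln(1 − 4p/3) = −0.75 ln(1 − 0.333333) = −0.75 ln(0.666667)
  = −0.75 × (-0.405465) = 0.304099 substitutions/site.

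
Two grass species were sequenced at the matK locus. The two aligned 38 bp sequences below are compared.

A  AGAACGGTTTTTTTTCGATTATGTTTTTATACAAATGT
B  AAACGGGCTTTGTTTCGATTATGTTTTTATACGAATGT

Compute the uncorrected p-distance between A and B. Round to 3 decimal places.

0.158

The sequences differ at 6 of 38 positions (sites 2, 4, 5, 8, 12, 33).
p = 6/38 = 0.157894… ≈ 0.158 (to 3 d.p.).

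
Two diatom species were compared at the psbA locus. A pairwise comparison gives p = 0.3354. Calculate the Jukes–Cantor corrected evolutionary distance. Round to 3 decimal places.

d = −(3/4) ln(1 − 4p/3) = −0.75 ln(1 − 0.4472) = −0.75 ln(0.5528)
  = −0.75 × (-0.592759) = 0.444569 substitutions/site.

0.445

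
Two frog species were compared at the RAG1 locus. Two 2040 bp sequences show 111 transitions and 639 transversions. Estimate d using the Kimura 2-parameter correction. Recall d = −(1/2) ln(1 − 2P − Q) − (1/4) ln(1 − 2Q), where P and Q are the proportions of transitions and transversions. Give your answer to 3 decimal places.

0.520

P = 111/2040 ≈ 0.054412 and Q = 639/2040 ≈ 0.313235.
Under the Kimura two-parameter model, d = −½ ln(1 − 2P − Q) − ¼ ln(1 − 2Q).
1 − 2P − Q = 0.577941, giving −½ ln(0.577941) = 0.274142.
1 − 2Q = 0.37353, giving −¼ ln(0.37353) = 0.246189.
d = 0.274142 + 0.246189 = 0.520331.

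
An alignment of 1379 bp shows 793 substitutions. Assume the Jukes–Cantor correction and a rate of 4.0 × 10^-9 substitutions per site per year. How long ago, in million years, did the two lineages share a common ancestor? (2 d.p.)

p = 793/1379 ≈ 0.575054.
d = −(3/4) ln(1 − 4p/3) = −0.75 ln(1 − 0.766739) = −0.75 ln(0.233261)
  = −0.75 × (-1.455597) = 1.091698 substitutions/site.
Under a molecular clock d = 2μt, so t = d/(2μ) = 1.091698 / (2 × 4.0 × 10^-9) = 136.46 million years.

136.46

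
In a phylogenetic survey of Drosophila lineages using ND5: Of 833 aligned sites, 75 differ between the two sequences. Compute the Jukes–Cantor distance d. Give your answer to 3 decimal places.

0.096

p = 75/833 ≈ 0.090036.
d = −(3/4) ln(1 − 4p/3) = −0.75 ln(1 − 0.120048) = −0.75 ln(0.879952)
  = −0.75 × (-0.127888) = 0.095916 substitutions/site.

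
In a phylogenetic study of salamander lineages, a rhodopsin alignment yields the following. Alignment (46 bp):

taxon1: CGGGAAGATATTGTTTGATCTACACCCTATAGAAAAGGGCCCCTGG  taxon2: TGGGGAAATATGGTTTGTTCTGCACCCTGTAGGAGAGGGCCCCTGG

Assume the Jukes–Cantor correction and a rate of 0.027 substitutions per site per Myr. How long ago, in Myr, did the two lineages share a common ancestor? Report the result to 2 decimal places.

4.20

The sequences differ at 9 of 46 sites (1, 5, 7, 12, 18, 22, 29, 33, 35), so p = 9/46 ≈ 0.195652.
d = −(3/4) ln(1 − 4p/3) = −0.75 ln(1 − 0.260869) = −0.75 ln(0.739131)
  = −0.75 × (-0.302280) = 0.226710 substitutions/site.
Under a molecular clock d = 2μt, so t = d/(2μ) = 0.226710 / (2 × 0.027) = 4.20 Myr.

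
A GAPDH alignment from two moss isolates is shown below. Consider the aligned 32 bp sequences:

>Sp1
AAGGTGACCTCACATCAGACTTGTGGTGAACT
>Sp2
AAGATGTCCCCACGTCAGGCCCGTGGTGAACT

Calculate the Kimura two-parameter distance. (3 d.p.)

Of 32 sites, 6 differences are transitions and 1 are transversions, so P = 6/32 = 0.1875 and Q = 1/32 = 0.03125.
Under the Kimura two-parameter model, d = −½ ln(1 − 2P − Q) − ¼ ln(1 − 2Q).
1 − 2P − Q = 0.59375, giving −½ ln(0.59375) = 0.260648.
1 − 2Q = 0.9375, giving −¼ ln(0.9375) = 0.016135.
d = 0.260648 + 0.016135 = 0.276783.

0.277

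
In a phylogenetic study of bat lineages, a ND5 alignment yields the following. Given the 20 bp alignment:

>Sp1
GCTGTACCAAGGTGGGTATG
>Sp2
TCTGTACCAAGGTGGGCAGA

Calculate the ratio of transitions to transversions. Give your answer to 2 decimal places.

Transitions are A↔G and C↔T; transversions are all other mismatches.
Transitions: 2. Transversions: 2.
R = 2/2 = 1.00.

1.00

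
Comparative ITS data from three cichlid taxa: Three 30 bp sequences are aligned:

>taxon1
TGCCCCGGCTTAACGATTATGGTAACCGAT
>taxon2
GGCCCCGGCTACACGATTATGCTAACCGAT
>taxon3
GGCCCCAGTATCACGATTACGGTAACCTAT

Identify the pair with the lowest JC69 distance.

taxon1 and taxon2

taxon1–taxon2: 4/30 differ, p = 0.133, d = 0.147.
taxon1–taxon3: 7/30 differ, p = 0.233, d = 0.280.
taxon2–taxon3: 7/30 differ, p = 0.233, d = 0.280.
The smallest distance is between taxon1 and taxon2.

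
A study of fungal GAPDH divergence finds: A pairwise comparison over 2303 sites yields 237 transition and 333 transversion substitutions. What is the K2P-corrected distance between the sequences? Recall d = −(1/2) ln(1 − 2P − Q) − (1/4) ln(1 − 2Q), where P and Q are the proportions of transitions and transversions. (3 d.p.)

P = 237/2303 ≈ 0.102909 and Q = 333/2303 ≈ 0.144594.
Under the Kimura two-parameter model, d = −½ ln(1 − 2P − Q) − ¼ ln(1 − 2Q).
1 − 2P − Q = 0.649588, giving −½ ln(0.649588) = 0.215708.
1 − 2Q = 0.710812, giving −¼ ln(0.710812) = 0.085337.
d = 0.215708 + 0.085337 = 0.301045.

0.301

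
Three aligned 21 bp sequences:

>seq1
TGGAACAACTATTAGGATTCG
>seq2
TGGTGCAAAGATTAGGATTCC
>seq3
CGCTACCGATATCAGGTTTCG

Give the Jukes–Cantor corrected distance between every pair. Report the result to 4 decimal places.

seq1–seq2: 5/21 sites differ → p ≈ 0.238095, d = −0.75 ln(1 − 0.31746) = 0.286451 ≈ 0.2865.
seq1–seq3: 8/21 sites differ → p ≈ 0.380952, d = −0.75 ln(1 − 0.507936) = 0.531860 ≈ 0.5319.
seq2–seq3: 9/21 sites differ → p ≈ 0.428571, d = −0.75 ln(1 − 0.571428) = 0.635472 ≈ 0.6355.

d(seq1,seq2) = 0.2865, d(seq1,seq3) = 0.5319, d(seq2,seq3) = 0.6355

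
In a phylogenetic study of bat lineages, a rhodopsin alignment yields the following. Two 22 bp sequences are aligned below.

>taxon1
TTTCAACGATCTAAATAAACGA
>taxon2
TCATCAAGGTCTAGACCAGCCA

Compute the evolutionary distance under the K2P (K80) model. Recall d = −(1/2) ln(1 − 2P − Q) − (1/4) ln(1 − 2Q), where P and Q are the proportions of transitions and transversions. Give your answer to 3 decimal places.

0.892

Of 22 sites, 6 differences are transitions and 5 are transversions, so P = 6/22 ≈ 0.272727 and Q = 5/22 ≈ 0.227273.
Under the Kimura two-parameter model, d = −½ ln(1 − 2P − Q) − ¼ ln(1 − 2Q).
1 − 2P − Q = 0.227273, giving −½ ln(0.227273) = 0.740802.
1 − 2Q = 0.545454, giving −¼ ln(0.545454) = 0.151534.
d = 0.740802 + 0.151534 = 0.892336.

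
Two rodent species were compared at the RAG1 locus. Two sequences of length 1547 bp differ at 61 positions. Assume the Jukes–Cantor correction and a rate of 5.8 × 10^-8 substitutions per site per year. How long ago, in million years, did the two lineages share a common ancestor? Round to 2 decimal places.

p = 61/1547 ≈ 0.039431.
d = −(3/4) ln(1 − 4p/3) = −0.75 ln(1 − 0.052575) = −0.75 ln(0.947425)
  = −0.75 × (-0.054008) = 0.040506 substitutions/site.
Under a molecular clock d = 2μt, so t = d/(2μ) = 0.040506 / (2 × 5.8 × 10^-8) = 0.35 million years.

0.35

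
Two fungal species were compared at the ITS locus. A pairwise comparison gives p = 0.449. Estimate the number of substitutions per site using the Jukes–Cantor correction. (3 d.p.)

0.685

d = −(3/4) ln(1 − 4p/3) = −0.75 ln(1 − 0.598667) = −0.75 ln(0.401333)
  = −0.75 × (-0.912964) = 0.684723 substitutions/site.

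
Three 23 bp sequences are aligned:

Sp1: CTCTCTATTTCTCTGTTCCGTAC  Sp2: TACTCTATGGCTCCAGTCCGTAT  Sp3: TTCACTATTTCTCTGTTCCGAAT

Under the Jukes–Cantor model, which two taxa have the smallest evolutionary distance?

Sp1–Sp2: 8/23 differ, p = 0.348, d = 0.467.
Sp1–Sp3: 4/23 differ, p = 0.174, d = 0.198.
Sp2–Sp3: 8/23 differ, p = 0.348, d = 0.467.
The smallest distance is between Sp1 and Sp3.

Sp1 and Sp3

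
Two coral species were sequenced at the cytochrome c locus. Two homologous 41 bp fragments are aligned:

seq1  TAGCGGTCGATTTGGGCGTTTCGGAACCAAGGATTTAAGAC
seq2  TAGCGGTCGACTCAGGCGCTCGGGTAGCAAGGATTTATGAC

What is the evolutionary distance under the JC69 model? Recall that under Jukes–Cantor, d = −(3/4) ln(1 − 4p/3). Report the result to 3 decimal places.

0.260

The sequences differ at 9 of 41 sites (11, 13, 14, 19, 21, 22, 25, 27, 38), so p = 9/41 ≈ 0.219512.
d = −(3/4) ln(1 − 4p/3) = −0.75 ln(1 − 0.292683) = −0.75 ln(0.707317)
  = −0.75 × (-0.346276) = 0.259707 substitutions/site.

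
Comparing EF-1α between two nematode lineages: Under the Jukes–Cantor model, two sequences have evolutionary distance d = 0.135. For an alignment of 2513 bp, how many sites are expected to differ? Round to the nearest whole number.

310

Invert JC69: p = (3/4)(1 − e^(−4d/3)) = 0.75 × (1 − e^(-0.18)) = 0.75 × (1 − 0.835270) = 0.123548.
Expected differing sites = pL ≈ 0.123548 × 2513 = 310.476124 ≈ 310.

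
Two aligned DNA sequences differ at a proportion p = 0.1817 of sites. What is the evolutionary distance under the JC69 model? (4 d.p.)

d = −(3/4) ln(1 − 4p/3) = −0.75 ln(1 − 0.242267) = −0.75 ln(0.757733)
  = −0.75 × (-0.277424) = 0.208068 substitutions/site.

0.2081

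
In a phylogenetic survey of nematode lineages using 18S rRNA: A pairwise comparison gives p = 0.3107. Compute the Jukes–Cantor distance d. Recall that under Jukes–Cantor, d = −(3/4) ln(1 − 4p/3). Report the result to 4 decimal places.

d = −(3/4) ln(1 − 4p/3) = −0.75 ln(1 − 0.414267) = −0.75 ln(0.585733)
  = −0.75 × (-0.534891) = 0.401168 substitutions/site.

0.4012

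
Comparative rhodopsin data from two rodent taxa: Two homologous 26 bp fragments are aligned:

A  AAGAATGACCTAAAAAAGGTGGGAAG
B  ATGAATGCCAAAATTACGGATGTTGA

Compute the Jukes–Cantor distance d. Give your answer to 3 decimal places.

0.824

The sequences differ at 13 of 26 sites, so p = 13/26 = 0.5.
d = −(3/4) ln(1 − 4p/3) = −0.75 ln(1 − 0.666667) = −0.75 ln(0.333333)
  = −0.75 × (-1.098613) = 0.823960 substitutions/site.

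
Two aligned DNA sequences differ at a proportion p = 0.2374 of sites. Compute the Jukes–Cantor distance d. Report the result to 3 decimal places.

0.285

d = −(3/4) ln(1 − 4p/3) = −0.75 ln(1 − 0.316533) = −0.75 ln(0.683467)
  = −0.75 × (-0.380577) = 0.285433 substitutions/site.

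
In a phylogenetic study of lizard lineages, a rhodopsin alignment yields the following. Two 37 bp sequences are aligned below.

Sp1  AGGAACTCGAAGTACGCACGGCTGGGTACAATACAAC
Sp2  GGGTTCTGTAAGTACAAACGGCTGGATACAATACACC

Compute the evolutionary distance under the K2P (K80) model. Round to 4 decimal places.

Of 37 sites, 3 differences are transitions and 6 are transversions, so P = 3/37 ≈ 0.081081 and Q = 6/37 ≈ 0.162162.
Under the Kimura two-parameter model, d = −½ ln(1 − 2P − Q) − ¼ ln(1 − 2Q).
1 − 2P − Q = 0.675676, giving −½ ln(0.675676) = 0.196021.
1 − 2Q = 0.675676, giving −¼ ln(0.675676) = 0.098010.
d = 0.196021 + 0.098010 = 0.294031.

0.2940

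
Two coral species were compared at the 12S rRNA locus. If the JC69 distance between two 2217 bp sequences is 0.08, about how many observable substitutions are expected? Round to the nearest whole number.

168

Invert JC69: p = (3/4)(1 − e^(−4d/3)) = 0.75 × (1 − e^(-0.106667)) = 0.75 × (1 − 0.898825) = 0.075881.
Expected differing sites = pL ≈ 0.075881 × 2217 = 168.228177 ≈ 168.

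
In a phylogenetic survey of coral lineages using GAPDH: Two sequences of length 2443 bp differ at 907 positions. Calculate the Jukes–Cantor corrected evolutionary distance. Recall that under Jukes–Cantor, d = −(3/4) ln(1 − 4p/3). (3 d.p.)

p = 907/2443 ≈ 0.371265.
d = −(3/4) ln(1 − 4p/3) = −0.75 ln(1 − 0.49502) = −0.75 ln(0.50498)
  = −0.75 × (-0.683236) = 0.512427 substitutions/site.

0.512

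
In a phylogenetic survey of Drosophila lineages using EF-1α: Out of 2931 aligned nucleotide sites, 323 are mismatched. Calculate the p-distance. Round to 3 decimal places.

p = 323/2931 = 0.110201… ≈ 0.110 (to 3 d.p.).

0.110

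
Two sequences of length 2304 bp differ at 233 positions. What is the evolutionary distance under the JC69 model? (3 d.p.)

0.109

p = 233/2304 ≈ 0.101128.
d = −(3/4) ln(1 − 4p/3) = −0.75 ln(1 − 0.134837) = −0.75 ln(0.865163)
  = −0.75 × (-0.144837) = 0.108628 substitutions/site.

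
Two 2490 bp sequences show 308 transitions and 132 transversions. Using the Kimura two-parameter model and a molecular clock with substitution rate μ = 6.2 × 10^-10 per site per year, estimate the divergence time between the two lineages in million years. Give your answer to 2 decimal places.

166.65

P = 308/2490 ≈ 0.123695 and Q = 132/2490 ≈ 0.053012.
Under the Kimura two-parameter model, d = −½ ln(1 − 2P − Q) − ¼ ln(1 − 2Q).
1 − 2P − Q = 0.699598, giving −½ ln(0.699598) = 0.178625.
1 − 2Q = 0.893976, giving −¼ ln(0.893976) = 0.028019.
d = 0.178625 + 0.028019 = 0.206644.
Under a molecular clock d = 2μt, so t = d/(2μ) = 0.206644 / (2 × 6.2 × 10^-10) = 166.65 million years.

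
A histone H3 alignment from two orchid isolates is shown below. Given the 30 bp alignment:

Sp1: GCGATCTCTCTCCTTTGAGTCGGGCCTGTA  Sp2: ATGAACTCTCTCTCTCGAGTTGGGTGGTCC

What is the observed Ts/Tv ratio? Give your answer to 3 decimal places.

Transitions are A↔G and C↔T; transversions are all other mismatches.
Transitions: 8. Transversions: 5.
R = 8/5 = 1.600.

1.600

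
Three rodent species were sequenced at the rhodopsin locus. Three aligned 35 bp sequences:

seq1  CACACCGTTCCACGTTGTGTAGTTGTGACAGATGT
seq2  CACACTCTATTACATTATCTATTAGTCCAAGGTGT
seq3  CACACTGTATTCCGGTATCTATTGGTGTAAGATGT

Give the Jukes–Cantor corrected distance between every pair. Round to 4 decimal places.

d(seq1,seq2) = 0.5716, d(seq1,seq3) = 0.4582, d(seq2,seq3) = 0.2726

seq1–seq2: 14/35 sites differ → p = 0.4, d = −0.75 ln(1 − 0.533333) = 0.571605 ≈ 0.5716.
seq1–seq3: 12/35 sites differ → p ≈ 0.342857, d = −0.75 ln(1 − 0.457143) = 0.458182 ≈ 0.4582.
seq2–seq3: 8/35 sites differ → p ≈ 0.228571, d = −0.75 ln(1 − 0.304761) = 0.272625 ≈ 0.2726.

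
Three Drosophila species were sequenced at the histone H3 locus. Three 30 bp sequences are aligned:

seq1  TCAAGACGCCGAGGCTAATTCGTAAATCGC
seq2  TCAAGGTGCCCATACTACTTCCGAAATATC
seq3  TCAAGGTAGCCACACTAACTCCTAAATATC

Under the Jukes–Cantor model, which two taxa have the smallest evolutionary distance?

seq2 and seq3

seq1–seq2: 10/30 differ, p = 0.333, d = 0.441.
seq1–seq3: 11/30 differ, p = 0.367, d = 0.503.
seq2–seq3: 6/30 differ, p = 0.200, d = 0.233.
The smallest distance is between seq2 and seq3.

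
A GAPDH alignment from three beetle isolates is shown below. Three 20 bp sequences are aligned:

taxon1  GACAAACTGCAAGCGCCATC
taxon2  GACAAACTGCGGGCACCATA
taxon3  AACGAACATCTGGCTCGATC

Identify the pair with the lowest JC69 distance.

taxon1–taxon2: 4/20 differ, p = 0.200, d = 0.233.
taxon1–taxon3: 8/20 differ, p = 0.400, d = 0.572.
taxon2–taxon3: 8/20 differ, p = 0.400, d = 0.572.
The smallest distance is between taxon1 and taxon2.

taxon1 and taxon2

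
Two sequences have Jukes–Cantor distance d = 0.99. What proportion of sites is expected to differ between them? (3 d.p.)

p = (3/4)(1 − e^(−4d/3)) = 0.75 × (1 − e^(-1.32)) = 0.75 × (1 − 0.267135) = 0.549649.

0.550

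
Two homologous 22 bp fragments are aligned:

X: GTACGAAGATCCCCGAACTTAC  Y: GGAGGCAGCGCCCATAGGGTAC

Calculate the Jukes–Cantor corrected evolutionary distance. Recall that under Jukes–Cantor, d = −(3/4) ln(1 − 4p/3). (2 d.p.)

The sequences differ at 10 of 22 sites (2, 4, 6, 9, 10, 14, 15, 17, 18, 19), so p = 10/22 ≈ 0.454545.
d = −(3/4) ln(1 − 4p/3) = −0.75 ln(1 − 0.60606) = −0.75 ln(0.39394)
  = −0.75 × (-0.931557) = 0.698668 substitutions/site.

0.70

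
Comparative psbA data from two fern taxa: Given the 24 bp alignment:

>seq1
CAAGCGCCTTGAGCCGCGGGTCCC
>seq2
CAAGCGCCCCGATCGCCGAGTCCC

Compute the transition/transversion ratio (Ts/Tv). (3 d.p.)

Transitions are A↔G and C↔T; transversions are all other mismatches.
Transitions: 3. Transversions: 3.
R = 3/3 = 1.000.

1.000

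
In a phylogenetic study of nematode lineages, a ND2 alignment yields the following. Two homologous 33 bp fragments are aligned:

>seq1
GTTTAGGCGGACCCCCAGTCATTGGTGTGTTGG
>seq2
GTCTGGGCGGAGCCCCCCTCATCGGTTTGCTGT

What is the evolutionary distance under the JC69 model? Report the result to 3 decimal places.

0.339

The sequences differ at 9 of 33 sites (3, 5, 12, 17, 18, 23, 27, 30, 33), so p = 9/33 ≈ 0.272727.
d = −(3/4) ln(1 − 4p/3) = −0.75 ln(1 − 0.363636) = −0.75 ln(0.636364)
  = −0.75 × (-0.451985) = 0.338989 substitutions/site.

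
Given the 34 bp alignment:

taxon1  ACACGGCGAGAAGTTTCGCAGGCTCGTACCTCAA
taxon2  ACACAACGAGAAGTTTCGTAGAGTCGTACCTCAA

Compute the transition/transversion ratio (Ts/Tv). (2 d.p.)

Transitions are A↔G and C↔T; transversions are all other mismatches.
Transitions: 4. Transversions: 1.
R = 4/1 = 4.00.

4.00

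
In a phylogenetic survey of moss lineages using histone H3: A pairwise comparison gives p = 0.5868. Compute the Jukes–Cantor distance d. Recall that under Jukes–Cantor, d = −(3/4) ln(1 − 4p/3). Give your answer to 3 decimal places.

d = −(3/4) ln(1 − 4p/3) = −0.75 ln(1 − 0.7824) = −0.75 ln(0.2176)
  = −0.75 × (-1.525097) = 1.143823 substitutions/site.

1.144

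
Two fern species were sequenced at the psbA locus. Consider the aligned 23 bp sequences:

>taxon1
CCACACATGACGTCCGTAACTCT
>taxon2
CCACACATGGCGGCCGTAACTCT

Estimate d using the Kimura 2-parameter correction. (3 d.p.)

0.093

Of 23 sites, 1 differences are transitions and 1 are transversions, so P = 1/23 ≈ 0.043478 and Q = 1/23 ≈ 0.043478.
Under the Kimura two-parameter model, d = −½ ln(1 − 2P − Q) − ¼ ln(1 − 2Q).
1 − 2P − Q = 0.869566, giving −½ ln(0.869566) = 0.069881.
1 − 2Q = 0.913044, giving −¼ ln(0.913044) = 0.022743.
d = 0.069881 + 0.022743 = 0.092624.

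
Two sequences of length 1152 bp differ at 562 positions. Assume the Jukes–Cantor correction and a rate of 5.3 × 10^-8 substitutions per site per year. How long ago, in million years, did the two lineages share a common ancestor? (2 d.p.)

p = 562/1152 ≈ 0.487847.
d = −(3/4) ln(1 − 4p/3) = −0.75 ln(1 − 0.650463) = −0.75 ln(0.349537)
  = −0.75 × (-1.051146) = 0.788360 substitutions/site.
Under a molecular clock d = 2μt, so t = d/(2μ) = 0.788360 / (2 × 5.3 × 10^-8) = 7.44 million years.

7.44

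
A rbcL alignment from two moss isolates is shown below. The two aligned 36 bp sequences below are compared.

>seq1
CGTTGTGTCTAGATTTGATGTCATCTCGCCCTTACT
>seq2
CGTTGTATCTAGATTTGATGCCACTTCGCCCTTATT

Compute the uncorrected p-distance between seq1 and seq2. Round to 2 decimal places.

The sequences differ at 5 of 36 positions (sites 7, 21, 24, 25, 35).
p = 5/36 = 0.138888… ≈ 0.14 (to 2 d.p.).

0.14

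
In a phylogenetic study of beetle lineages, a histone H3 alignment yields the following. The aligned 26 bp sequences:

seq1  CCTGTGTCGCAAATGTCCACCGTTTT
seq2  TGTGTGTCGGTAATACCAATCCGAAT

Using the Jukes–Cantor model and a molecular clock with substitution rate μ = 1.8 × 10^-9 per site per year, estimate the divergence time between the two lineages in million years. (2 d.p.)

The sequences differ at 12 of 26 sites, so p = 12/26 ≈ 0.461538.
d = −(3/4) ln(1 − 4p/3) = −0.75 ln(1 − 0.615384) = −0.75 ln(0.384616)
  = −0.75 × (-0.955510) = 0.716633 substitutions/site.
Under a molecular clock d = 2μt, so t = d/(2μ) = 0.716633 / (2 × 1.8 × 10^-9) = 199.06 million years.

199.06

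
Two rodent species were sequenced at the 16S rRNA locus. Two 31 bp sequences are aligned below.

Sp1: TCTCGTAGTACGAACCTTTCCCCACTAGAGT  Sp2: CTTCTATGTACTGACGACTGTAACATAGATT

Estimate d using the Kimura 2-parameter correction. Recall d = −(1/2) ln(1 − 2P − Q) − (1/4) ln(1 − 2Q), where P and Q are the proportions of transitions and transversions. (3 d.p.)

0.990

Of 31 sites, 5 differences are transitions and 12 are transversions, so P = 5/31 ≈ 0.16129 and Q = 12/31 ≈ 0.387097.
Under the Kimura two-parameter model, d = −½ ln(1 − 2P − Q) − ¼ ln(1 − 2Q).
1 − 2P − Q = 0.290323, giving −½ ln(0.290323) = 0.618381.
1 − 2Q = 0.225806, giving −¼ ln(0.225806) = 0.372020.
d = 0.618381 + 0.372020 = 0.990401.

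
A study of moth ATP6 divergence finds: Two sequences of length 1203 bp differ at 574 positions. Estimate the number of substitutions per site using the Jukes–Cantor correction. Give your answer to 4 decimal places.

p = 574/1203 ≈ 0.47714.
d = −(3/4) ln(1 − 4p/3) = −0.75 ln(1 − 0.636187) = −0.75 ln(0.363813)
  = −0.75 × (-1.011115) = 0.758336 substitutions/site.

0.7583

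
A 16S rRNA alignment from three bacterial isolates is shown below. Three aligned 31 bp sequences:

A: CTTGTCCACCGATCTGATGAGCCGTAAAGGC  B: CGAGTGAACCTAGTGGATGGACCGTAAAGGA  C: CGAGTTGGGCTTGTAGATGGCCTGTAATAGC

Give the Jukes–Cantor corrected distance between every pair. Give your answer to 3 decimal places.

d(A,B) = 0.481, d(A,C) = 0.874, d(B,C) = 0.481

A–B: 11/31 sites differ → p ≈ 0.354839, d = −0.75 ln(1 − 0.473119) = 0.480585 ≈ 0.481.
A–C: 16/31 sites differ → p ≈ 0.516129, d = −0.75 ln(1 − 0.688172) = 0.873978 ≈ 0.874.
B–C: 11/31 sites differ → p ≈ 0.354839, d = −0.75 ln(1 − 0.473119) = 0.480585 ≈ 0.481.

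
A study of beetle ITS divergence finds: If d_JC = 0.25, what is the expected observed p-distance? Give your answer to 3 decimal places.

p = (3/4)(1 − e^(−4d/3)) = 0.75 × (1 − e^(-0.333333)) = 0.75 × (1 − 0.716532) = 0.212601.

0.213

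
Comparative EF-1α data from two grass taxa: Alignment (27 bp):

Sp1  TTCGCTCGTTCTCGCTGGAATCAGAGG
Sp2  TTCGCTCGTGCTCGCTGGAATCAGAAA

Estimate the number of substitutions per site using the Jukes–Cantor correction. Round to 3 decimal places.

The sequences differ at 3 of 27 sites (10, 26, 27), so p = 3/27 ≈ 0.111111.
d = −(3/4) ln(1 − 4p/3) = −0.75 ln(1 − 0.148148) = −0.75 ln(0.851852)
  = −0.75 × (-0.160342) = 0.120257 substitutions/site.

0.120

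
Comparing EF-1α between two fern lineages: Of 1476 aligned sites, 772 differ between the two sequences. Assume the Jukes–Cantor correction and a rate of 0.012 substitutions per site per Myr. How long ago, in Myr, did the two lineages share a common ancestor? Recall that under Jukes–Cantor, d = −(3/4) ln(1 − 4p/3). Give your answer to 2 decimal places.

37.35

p = 772/1476 ≈ 0.523035.
d = −(3/4) ln(1 − 4p/3) = −0.75 ln(1 − 0.69738) = −0.75 ln(0.30262)
  = −0.75 × (-1.195277) = 0.896458 substitutions/site.
Under a molecular clock d = 2μt, so t = d/(2μ) = 0.896458 / (2 × 0.012) = 37.35 Myr.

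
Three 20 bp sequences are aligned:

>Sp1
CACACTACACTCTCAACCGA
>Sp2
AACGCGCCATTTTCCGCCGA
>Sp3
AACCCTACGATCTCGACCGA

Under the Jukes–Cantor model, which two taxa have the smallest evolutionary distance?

Sp1–Sp2: 8/20 differ, p = 0.400, d = 0.572.
Sp1–Sp3: 5/20 differ, p = 0.250, d = 0.304.
Sp2–Sp3: 8/20 differ, p = 0.400, d = 0.572.
The smallest distance is between Sp1 and Sp3.

Sp1 and Sp3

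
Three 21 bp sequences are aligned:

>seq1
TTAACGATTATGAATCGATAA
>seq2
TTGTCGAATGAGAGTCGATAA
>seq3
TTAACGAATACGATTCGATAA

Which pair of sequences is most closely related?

seq1–seq2: 6/21 differ, p = 0.286, d = 0.360.
seq1–seq3: 3/21 differ, p = 0.143, d = 0.158.
seq2–seq3: 5/21 differ, p = 0.238, d = 0.286.
The smallest distance is between seq1 and seq3.

seq1 and seq3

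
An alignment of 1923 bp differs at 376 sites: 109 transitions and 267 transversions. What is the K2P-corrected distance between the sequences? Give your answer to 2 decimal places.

0.23

P = 109/1923 ≈ 0.056682 and Q = 267/1923 ≈ 0.138846.
Under the Kimura two-parameter model, d = −½ ln(1 − 2P − Q) − ¼ ln(1 − 2Q).
1 − 2P − Q = 0.74779, giving −½ ln(0.74779) = 0.145317.
1 − 2Q = 0.722308, giving −¼ ln(0.722308) = 0.081326.
d = 0.145317 + 0.081326 = 0.226643.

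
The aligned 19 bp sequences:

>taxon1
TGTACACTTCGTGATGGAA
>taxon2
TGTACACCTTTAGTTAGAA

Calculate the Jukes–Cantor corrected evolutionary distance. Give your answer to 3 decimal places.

0.410

The sequences differ at 6 of 19 sites (8, 10, 11, 12, 14, 16), so p = 6/19 ≈ 0.315789.
d = −(3/4) ln(1 − 4p/3) = −0.75 ln(1 − 0.421052) = −0.75 ln(0.578948)
  = −0.75 × (-0.546543) = 0.409907 substitutions/site.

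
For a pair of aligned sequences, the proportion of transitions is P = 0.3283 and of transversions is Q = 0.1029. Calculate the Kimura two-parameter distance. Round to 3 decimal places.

Under the Kimura two-parameter model, d = −½ ln(1 − 2P − Q) − ¼ ln(1 − 2Q).
1 − 2P − Q = 0.2405, giving −½ ln(0.2405) = 0.712518.
1 − 2Q = 0.7942, giving −¼ ln(0.7942) = 0.057605.
d = 0.712518 + 0.057605 = 0.770123.

0.770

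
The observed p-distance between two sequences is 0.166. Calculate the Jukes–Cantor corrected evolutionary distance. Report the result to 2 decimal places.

d = −(3/4) ln(1 − 4p/3) = −0.75 ln(1 − 0.221333) = −0.75 ln(0.778667)
  = −0.75 × (-0.250172) = 0.187629 substitutions/site.

0.19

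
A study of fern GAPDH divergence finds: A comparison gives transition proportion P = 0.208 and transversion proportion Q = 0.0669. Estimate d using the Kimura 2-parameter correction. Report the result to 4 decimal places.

Under the Kimura two-parameter model, d = −½ ln(1 − 2P − Q) − ¼ ln(1 − 2Q).
1 − 2P − Q = 0.5171, giving −½ ln(0.5171) = 0.329759.
1 − 2Q = 0.8662, giving −¼ ln(0.8662) = 0.035910.
d = 0.329759 + 0.035910 = 0.365669.

0.3657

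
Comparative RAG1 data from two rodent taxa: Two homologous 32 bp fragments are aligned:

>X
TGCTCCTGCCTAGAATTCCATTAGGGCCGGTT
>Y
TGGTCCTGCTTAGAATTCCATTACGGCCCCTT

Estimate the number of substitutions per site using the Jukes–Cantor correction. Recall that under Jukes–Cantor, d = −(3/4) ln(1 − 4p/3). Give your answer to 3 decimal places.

0.175

The sequences differ at 5 of 32 sites (3, 10, 24, 29, 30), so p = 5/32 = 0.15625.
d = −(3/4) ln(1 − 4p/3) = −0.75 ln(1 − 0.208333) = −0.75 ln(0.791667)
  = −0.75 × (-0.233614) = 0.175211 substitutions/site.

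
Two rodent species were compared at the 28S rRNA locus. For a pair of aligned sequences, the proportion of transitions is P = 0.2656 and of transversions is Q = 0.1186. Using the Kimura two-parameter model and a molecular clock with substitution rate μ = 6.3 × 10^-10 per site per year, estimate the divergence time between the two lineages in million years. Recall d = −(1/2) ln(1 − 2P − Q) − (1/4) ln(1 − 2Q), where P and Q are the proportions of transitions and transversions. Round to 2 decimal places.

470.09

Under the Kimura two-parameter model, d = −½ ln(1 − 2P − Q) − ¼ ln(1 − 2Q).
1 − 2P − Q = 0.3502, giving −½ ln(0.3502) = 0.524625.
1 − 2Q = 0.7628, giving −¼ ln(0.7628) = 0.067690.
d = 0.524625 + 0.067690 = 0.592315.
Under a molecular clock d = 2μt, so t = d/(2μ) = 0.592315 / (2 × 6.3 × 10^-10) = 470.09 million years.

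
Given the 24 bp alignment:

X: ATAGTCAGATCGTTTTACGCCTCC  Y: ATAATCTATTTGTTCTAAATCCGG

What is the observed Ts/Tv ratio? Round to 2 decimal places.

1.40

Transitions are A↔G and C↔T; transversions are all other mismatches.
Transitions: 7. Transversions: 5.
R = 7/5 = 1.40.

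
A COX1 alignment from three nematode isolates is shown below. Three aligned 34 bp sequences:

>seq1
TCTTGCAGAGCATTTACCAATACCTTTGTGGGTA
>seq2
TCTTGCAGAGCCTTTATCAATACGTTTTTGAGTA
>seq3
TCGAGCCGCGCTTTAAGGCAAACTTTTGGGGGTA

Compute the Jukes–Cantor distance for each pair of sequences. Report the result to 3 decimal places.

seq1–seq2: 5/34 sites differ → p ≈ 0.147059, d = −0.75 ln(1 − 0.196079) = 0.163691 ≈ 0.164.
seq1–seq3: 12/34 sites differ → p ≈ 0.352941, d = −0.75 ln(1 − 0.470588) = 0.476991 ≈ 0.477.
seq2–seq3: 14/34 sites differ → p ≈ 0.411765, d = −0.75 ln(1 − 0.54902) = 0.597249 ≈ 0.597.

d(seq1,seq2) = 0.164, d(seq1,seq3) = 0.477, d(seq2,seq3) = 0.597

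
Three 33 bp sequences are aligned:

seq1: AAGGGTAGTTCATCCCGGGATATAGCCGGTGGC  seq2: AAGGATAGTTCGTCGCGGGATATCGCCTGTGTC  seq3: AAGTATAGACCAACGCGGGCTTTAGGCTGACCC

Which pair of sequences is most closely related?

seq1 and seq2

seq1–seq2: 6/33 differ, p = 0.182, d = 0.208.
seq1–seq3: 13/33 differ, p = 0.394, d = 0.559.
seq2–seq3: 12/33 differ, p = 0.364, d = 0.497.
The smallest distance is between seq1 and seq2.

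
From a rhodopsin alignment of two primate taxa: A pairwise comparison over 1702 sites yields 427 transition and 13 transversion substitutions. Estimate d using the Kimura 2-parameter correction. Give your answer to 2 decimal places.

P = 427/1702 ≈ 0.250881 and Q = 13/1702 ≈ 0.007638.
Under the Kimura two-parameter model, d = −½ ln(1 − 2P − Q) − ¼ ln(1 − 2Q).
1 − 2P − Q = 0.4906, giving −½ ln(0.4906) = 0.356063.
1 − 2Q = 0.984724, giving −¼ ln(0.984724) = 0.003848.
d = 0.356063 + 0.003848 = 0.359911.

0.36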